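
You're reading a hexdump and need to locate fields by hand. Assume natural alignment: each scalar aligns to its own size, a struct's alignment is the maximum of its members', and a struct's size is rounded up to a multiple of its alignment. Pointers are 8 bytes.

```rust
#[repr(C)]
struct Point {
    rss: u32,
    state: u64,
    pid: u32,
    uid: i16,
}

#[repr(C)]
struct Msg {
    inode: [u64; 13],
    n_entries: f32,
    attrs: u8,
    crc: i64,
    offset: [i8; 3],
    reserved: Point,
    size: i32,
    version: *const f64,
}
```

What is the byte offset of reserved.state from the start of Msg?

Point: @0: rss [4B, align 4] → 4; +4 pad (align 8); @8: state [8B, align 8] → 16; @16: pid [4B, align 4] → 20; @20: uid [2B, align 2] → 22; +2 tail pad (align 8); size 24, align 8
@0: inode [104B, align 8] → 104
@104: n_entries [4B, align 4] → 108
@108: attrs [1B, align 1] → 109
+3 pad (align 8)
@112: crc [8B, align 8] → 120
@120: offset [3B, align 1] → 123
+5 pad (align 8)
@128: reserved [24B, align 8] → 152
within Point: state at 8
128 + 8 = 136

136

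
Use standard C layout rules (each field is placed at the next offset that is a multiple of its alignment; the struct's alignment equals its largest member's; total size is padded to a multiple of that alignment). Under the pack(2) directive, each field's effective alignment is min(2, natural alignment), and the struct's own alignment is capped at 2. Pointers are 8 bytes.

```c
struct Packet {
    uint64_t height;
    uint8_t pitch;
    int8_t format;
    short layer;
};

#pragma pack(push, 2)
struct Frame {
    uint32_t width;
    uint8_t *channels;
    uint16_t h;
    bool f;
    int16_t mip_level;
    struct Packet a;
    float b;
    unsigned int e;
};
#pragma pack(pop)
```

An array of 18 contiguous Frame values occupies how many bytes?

756

Packet: @0: height [8B, align 8] → 8; @8: pitch [1B, align 1] → 9; @9: format [1B, align 1] → 10; @10: layer [2B, align 2] → 12; +4 tail pad (align 8); size 16, align 8
@0: width [4B, align 2] → 4
@4: channels [8B, align 2] → 12
@12: h [2B, align 2] → 14
@14: f [1B, align 1] → 15
+1 pad (align 2)
@16: mip_level [2B, align 2] → 18
@18: a [16B, align 2] → 34
@34: b [4B, align 2] → 38
@38: e [4B, align 2] → 42
size 42, align 2
array of 18: 18 × 42 = 756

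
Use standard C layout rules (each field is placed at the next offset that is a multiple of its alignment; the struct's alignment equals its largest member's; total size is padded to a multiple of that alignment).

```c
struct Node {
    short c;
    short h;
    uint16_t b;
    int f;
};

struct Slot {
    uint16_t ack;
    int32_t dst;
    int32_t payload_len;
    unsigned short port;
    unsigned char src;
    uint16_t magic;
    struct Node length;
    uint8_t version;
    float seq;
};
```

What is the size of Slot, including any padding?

40

Node: 0..2  c  (2B, 2-aligned); 2..4  h  (2B, 2-aligned); 4..6  b  (2B, 2-aligned); 6..8  -- padding (2B); 8..12  f  (4B, 4-aligned); sizeof = 12, alignof = 4
0..2  ack  (2B, 2-aligned)
2..4  -- padding (2B)
4..8  dst  (4B, 4-aligned)
8..12  payload_len  (4B, 4-aligned)
12..14  port  (2B, 2-aligned)
14..15  src  (1B, 1-aligned)
15..16  -- padding (1B)
16..18  magic  (2B, 2-aligned)
18..20  -- padding (2B)
20..32  length  (12B, 4-aligned)
32..33  version  (1B, 1-aligned)
33..36  -- padding (3B)
36..40  seq  (4B, 4-aligned)
sizeof = 40, alignof = 4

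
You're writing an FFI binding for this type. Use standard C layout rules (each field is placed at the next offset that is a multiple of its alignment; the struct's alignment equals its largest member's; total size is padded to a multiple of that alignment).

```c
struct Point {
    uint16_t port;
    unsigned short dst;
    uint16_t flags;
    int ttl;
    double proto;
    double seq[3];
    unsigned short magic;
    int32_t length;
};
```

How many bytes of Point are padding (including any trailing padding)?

8

0..2  port  (2B, 2-aligned)
2..4  dst  (2B, 2-aligned)
4..6  flags  (2B, 2-aligned)
6..8  -- padding (2B)
8..12  ttl  (4B, 4-aligned)
12..16  -- padding (4B)
16..24  proto  (8B, 8-aligned)
24..48  seq  (24B, 8-aligned)
48..50  magic  (2B, 2-aligned)
50..52  -- padding (2B)
52..56  length  (4B, 4-aligned)
sizeof = 56, alignof = 8
data bytes 48, size 56 → padding 8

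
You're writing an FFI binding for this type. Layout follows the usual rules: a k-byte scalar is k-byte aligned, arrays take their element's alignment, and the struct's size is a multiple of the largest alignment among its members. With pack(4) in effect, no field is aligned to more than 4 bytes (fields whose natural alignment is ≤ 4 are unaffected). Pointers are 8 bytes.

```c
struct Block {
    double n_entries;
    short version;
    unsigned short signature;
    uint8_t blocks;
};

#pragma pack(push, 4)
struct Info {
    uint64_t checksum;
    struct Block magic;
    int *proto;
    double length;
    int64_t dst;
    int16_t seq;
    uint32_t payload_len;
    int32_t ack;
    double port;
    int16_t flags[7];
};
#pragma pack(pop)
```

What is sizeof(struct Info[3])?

252

Block: n_entries at 0 (size 8, align 8) → ends 8; version at 8 (size 2, align 2) → ends 10; signature at 10 (size 2, align 2) → ends 12; blocks at 12 (size 1, align 1) → ends 13; tail pad 3 to reach multiple of 8; total 16 bytes, alignment 8
checksum at 0 (size 8, align 4) → ends 8
magic at 8 (size 16, align 4) → ends 24
proto at 24 (size 8, align 4) → ends 32
length at 32 (size 8, align 4) → ends 40
dst at 40 (size 8, align 4) → ends 48
seq at 48 (size 2, align 2) → ends 50
pad 2 to align 4 for payload_len
payload_len at 52 (size 4, align 4) → ends 56
ack at 56 (size 4, align 4) → ends 60
port at 60 (size 8, align 4) → ends 68
flags at 68 (size 14, align 2) → ends 82
tail pad 2 to reach multiple of 4
total 84 bytes, alignment 4
array of 3: 3 × 84 = 252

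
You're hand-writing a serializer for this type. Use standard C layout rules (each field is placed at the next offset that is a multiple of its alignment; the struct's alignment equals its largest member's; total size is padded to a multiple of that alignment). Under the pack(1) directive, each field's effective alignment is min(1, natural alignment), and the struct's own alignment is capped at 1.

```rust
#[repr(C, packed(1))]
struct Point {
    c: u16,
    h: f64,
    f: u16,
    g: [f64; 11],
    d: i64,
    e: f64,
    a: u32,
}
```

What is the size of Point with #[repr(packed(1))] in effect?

@0: c [2B, align 1] → 2
@2: h [8B, align 1] → 10
@10: f [2B, align 1] → 12
@12: g [88B, align 1] → 100
@100: d [8B, align 1] → 108
@108: e [8B, align 1] → 116
@116: a [4B, align 1] → 120
size 120, align 1

120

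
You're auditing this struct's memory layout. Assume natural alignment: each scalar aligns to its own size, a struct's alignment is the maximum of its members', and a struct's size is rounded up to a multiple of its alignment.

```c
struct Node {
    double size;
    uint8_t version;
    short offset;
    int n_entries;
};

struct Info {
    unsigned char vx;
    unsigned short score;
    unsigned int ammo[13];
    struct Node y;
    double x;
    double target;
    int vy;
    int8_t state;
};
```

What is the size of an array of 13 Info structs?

1248

Node: 0..8  size  (8B, 8-aligned); 8..9  version  (1B, 1-aligned); 9..10  -- padding (1B); 10..12  offset  (2B, 2-aligned); 12..16  n_entries  (4B, 4-aligned); sizeof = 16, alignof = 8
0..1  vx  (1B, 1-aligned)
1..2  -- padding (1B)
2..4  score  (2B, 2-aligned)
4..56  ammo  (52B, 4-aligned)
56..72  y  (16B, 8-aligned)
72..80  x  (8B, 8-aligned)
80..88  target  (8B, 8-aligned)
88..92  vy  (4B, 4-aligned)
92..93  state  (1B, 1-aligned)
93..96  -- tail padding (3B)
sizeof = 96, alignof = 8
array of 13: 13 × 96 = 1248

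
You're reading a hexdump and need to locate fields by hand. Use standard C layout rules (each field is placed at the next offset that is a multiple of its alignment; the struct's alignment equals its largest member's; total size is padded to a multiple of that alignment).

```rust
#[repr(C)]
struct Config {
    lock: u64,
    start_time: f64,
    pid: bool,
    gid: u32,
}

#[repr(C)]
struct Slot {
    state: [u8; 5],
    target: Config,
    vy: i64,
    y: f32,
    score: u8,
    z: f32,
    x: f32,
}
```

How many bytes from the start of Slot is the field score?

Config: @0: lock [8B, align 8] → 8; @8: start_time [8B, align 8] → 16; @16: pid [1B, align 1] → 17; +3 pad (align 4); @20: gid [4B, align 4] → 24; size 24, align 8
@0: state [5B, align 1] → 5
+3 pad (align 8)
@8: target [24B, align 8] → 32
@32: vy [8B, align 8] → 40
@40: y [4B, align 4] → 44
@44: score [1B, align 1] → 45

44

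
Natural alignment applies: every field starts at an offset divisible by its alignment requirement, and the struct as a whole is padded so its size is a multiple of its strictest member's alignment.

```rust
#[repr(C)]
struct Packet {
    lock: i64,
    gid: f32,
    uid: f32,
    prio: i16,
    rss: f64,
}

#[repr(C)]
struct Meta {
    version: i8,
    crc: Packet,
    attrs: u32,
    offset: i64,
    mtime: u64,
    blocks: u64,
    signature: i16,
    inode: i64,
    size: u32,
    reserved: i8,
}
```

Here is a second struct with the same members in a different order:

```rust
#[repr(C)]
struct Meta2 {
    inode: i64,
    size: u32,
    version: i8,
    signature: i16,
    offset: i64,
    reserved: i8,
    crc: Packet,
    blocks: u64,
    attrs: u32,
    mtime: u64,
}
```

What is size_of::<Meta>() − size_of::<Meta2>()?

Packet: lock at 0 (size 8, align 8) → ends 8; gid at 8 (size 4, align 4) → ends 12; uid at 12 (size 4, align 4) → ends 16; prio at 16 (size 2, align 2) → ends 18; pad 6 to align 8 for rss; rss at 24 (size 8, align 8) → ends 32; total 32 bytes, alignment 8
version at 0 (size 1, align 1) → ends 1
pad 7 to align 8 for crc
crc at 8 (size 32, align 8) → ends 40
attrs at 40 (size 4, align 4) → ends 44
pad 4 to align 8 for offset
offset at 48 (size 8, align 8) → ends 56
mtime at 56 (size 8, align 8) → ends 64
blocks at 64 (size 8, align 8) → ends 72
signature at 72 (size 2, align 2) → ends 74
pad 6 to align 8 for inode
inode at 80 (size 8, align 8) → ends 88
size at 88 (size 4, align 4) → ends 92
reserved at 92 (size 1, align 1) → ends 93
tail pad 3 to reach multiple of 8
total 96 bytes, alignment 8
— Meta2 —
inode at 0 (size 8, align 8) → ends 8
size at 8 (size 4, align 4) → ends 12
version at 12 (size 1, align 1) → ends 13
pad 1 to align 2 for signature
signature at 14 (size 2, align 2) → ends 16
offset at 16 (size 8, align 8) → ends 24
reserved at 24 (size 1, align 1) → ends 25
pad 7 to align 8 for crc
crc at 32 (size 32, align 8) → ends 64
blocks at 64 (size 8, align 8) → ends 72
attrs at 72 (size 4, align 4) → ends 76
pad 4 to align 8 for mtime
mtime at 80 (size 8, align 8) → ends 88
total 88 bytes, alignment 8
96 − 88 = 8

8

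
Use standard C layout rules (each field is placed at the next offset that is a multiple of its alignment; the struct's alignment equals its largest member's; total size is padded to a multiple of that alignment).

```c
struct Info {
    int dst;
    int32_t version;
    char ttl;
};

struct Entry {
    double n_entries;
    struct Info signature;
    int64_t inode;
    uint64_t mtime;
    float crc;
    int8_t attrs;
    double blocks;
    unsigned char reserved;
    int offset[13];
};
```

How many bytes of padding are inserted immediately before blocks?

Info: 0..4  dst  (4B, 4-aligned); 4..8  version  (4B, 4-aligned); 8..9  ttl  (1B, 1-aligned); 9..12  -- tail padding (3B); sizeof = 12, alignof = 4
0..8  n_entries  (8B, 8-aligned)
8..20  signature  (12B, 4-aligned)
20..24  -- padding (4B)
24..32  inode  (8B, 8-aligned)
32..40  mtime  (8B, 8-aligned)
40..44  crc  (4B, 4-aligned)
44..45  attrs  (1B, 1-aligned)
45..48  -- padding (3B)
48..56  blocks  (8B, 8-aligned)

3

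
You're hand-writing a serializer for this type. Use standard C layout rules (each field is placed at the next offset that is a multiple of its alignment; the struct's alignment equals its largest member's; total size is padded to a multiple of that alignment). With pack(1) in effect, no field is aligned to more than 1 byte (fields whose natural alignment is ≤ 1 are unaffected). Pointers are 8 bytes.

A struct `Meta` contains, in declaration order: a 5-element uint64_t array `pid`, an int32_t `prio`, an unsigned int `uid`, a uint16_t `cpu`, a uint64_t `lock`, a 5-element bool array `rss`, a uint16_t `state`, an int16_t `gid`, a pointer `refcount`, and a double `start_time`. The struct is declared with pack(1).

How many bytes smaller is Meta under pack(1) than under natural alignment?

natural layout:
  pid at 0 (size 40, align 8) → ends 40
  prio at 40 (size 4, align 4) → ends 44
  uid at 44 (size 4, align 4) → ends 48
  cpu at 48 (size 2, align 2) → ends 50
  pad 6 to align 8 for lock
  lock at 56 (size 8, align 8) → ends 64
  rss at 64 (size 5, align 1) → ends 69
  pad 1 to align 2 for state
  state at 70 (size 2, align 2) → ends 72
  gid at 72 (size 2, align 2) → ends 74
  pad 6 to align 8 for refcount
  refcount at 80 (size 8, align 8) → ends 88
  start_time at 88 (size 8, align 8) → ends 96
  total 96 bytes, alignment 8
packed(1) layout:
  pid at 0 (size 40, align 1) → ends 40
  prio at 40 (size 4, align 1) → ends 44
  uid at 44 (size 4, align 1) → ends 48
  cpu at 48 (size 2, align 1) → ends 50
  lock at 50 (size 8, align 1) → ends 58
  rss at 58 (size 5, align 1) → ends 63
  state at 63 (size 2, align 1) → ends 65
  gid at 65 (size 2, align 1) → ends 67
  refcount at 67 (size 8, align 1) → ends 75
  start_time at 75 (size 8, align 1) → ends 83
  total 83 bytes, alignment 1
96 − 83 = 13

13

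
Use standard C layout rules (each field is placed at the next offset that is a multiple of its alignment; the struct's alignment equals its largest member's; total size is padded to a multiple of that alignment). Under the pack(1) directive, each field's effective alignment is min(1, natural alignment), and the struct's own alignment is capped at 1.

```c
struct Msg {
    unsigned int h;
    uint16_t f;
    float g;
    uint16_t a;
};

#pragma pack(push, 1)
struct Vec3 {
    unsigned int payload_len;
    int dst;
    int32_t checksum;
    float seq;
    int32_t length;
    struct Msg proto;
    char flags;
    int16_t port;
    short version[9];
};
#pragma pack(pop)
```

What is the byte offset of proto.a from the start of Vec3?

Msg: @0: h [4B, align 4] → 4; @4: f [2B, align 2] → 6; +2 pad (align 4); @8: g [4B, align 4] → 12; @12: a [2B, align 2] → 14; +2 tail pad (align 4); size 16, align 4
@0: payload_len [4B, align 1] → 4
@4: dst [4B, align 1] → 8
@8: checksum [4B, align 1] → 12
@12: seq [4B, align 1] → 16
@16: length [4B, align 1] → 20
@20: proto [16B, align 1] → 36
within Msg: a at 12
20 + 12 = 32

32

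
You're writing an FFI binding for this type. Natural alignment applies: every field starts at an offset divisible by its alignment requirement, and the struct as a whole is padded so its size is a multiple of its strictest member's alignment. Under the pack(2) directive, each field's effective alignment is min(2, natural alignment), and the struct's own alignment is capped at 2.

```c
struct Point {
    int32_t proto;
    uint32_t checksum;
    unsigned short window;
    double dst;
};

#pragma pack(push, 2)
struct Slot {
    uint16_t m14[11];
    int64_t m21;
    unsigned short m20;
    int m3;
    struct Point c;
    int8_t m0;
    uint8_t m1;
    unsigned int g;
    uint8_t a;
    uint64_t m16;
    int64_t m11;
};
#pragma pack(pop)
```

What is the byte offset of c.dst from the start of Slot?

52

Point: 0..4  proto  (4B, 4-aligned); 4..8  checksum  (4B, 4-aligned); 8..10  window  (2B, 2-aligned); 10..16  -- padding (6B); 16..24  dst  (8B, 8-aligned); sizeof = 24, alignof = 8
0..22  m14  (22B, 2-aligned)
22..30  m21  (8B, 2-aligned)
30..32  m20  (2B, 2-aligned)
32..36  m3  (4B, 2-aligned)
36..60  c  (24B, 2-aligned)
within Point: dst at 16
36 + 16 = 52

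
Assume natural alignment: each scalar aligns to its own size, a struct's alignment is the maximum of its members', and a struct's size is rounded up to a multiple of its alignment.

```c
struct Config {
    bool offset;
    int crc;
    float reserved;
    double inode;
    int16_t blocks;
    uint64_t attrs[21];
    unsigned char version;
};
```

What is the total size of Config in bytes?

0..1  offset  (1B, 1-aligned)
1..4  -- padding (3B)
4..8  crc  (4B, 4-aligned)
8..12  reserved  (4B, 4-aligned)
12..16  -- padding (4B)
16..24  inode  (8B, 8-aligned)
24..26  blocks  (2B, 2-aligned)
26..32  -- padding (6B)
32..200  attrs  (168B, 8-aligned)
200..201  version  (1B, 1-aligned)
201..208  -- tail padding (7B)
sizeof = 208, alignof = 8

208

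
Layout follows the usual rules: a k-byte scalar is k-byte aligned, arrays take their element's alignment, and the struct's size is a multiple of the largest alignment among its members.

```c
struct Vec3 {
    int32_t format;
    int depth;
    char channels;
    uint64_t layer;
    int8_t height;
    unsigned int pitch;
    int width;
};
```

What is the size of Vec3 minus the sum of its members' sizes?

14

0..4  format  (4B, 4-aligned)
4..8  depth  (4B, 4-aligned)
8..9  channels  (1B, 1-aligned)
9..16  -- padding (7B)
16..24  layer  (8B, 8-aligned)
24..25  height  (1B, 1-aligned)
25..28  -- padding (3B)
28..32  pitch  (4B, 4-aligned)
32..36  width  (4B, 4-aligned)
36..40  -- tail padding (4B)
sizeof = 40, alignof = 8
data bytes 26, size 40 → padding 14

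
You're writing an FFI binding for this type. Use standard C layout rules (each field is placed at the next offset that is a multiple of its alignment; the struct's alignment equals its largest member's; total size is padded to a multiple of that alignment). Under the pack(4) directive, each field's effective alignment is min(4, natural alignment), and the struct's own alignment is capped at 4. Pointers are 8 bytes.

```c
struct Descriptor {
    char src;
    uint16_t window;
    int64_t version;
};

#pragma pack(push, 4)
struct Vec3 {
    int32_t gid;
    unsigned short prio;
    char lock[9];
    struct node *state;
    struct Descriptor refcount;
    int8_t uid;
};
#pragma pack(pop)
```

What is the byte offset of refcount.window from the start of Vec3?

26

Descriptor: @0: src [1B, align 1] → 1; +1 pad (align 2); @2: window [2B, align 2] → 4; +4 pad (align 8); @8: version [8B, align 8] → 16; size 16, align 8
@0: gid [4B, align 4] → 4
@4: prio [2B, align 2] → 6
@6: lock [9B, align 1] → 15
+1 pad (align 4)
@16: state [8B, align 4] → 24
@24: refcount [16B, align 4] → 40
within Descriptor: window at 2
24 + 2 = 26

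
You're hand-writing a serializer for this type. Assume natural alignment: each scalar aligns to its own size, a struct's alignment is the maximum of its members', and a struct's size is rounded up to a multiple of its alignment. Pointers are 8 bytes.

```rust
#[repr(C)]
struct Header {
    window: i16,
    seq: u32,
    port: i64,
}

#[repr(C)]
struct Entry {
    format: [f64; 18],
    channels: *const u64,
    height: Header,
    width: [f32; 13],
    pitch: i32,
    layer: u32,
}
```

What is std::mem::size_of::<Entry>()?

Header: 0..2  window  (2B, 2-aligned); 2..4  -- padding (2B); 4..8  seq  (4B, 4-aligned); 8..16  port  (8B, 8-aligned); sizeof = 16, alignof = 8
0..144  format  (144B, 8-aligned)
144..152  channels  (8B, 8-aligned)
152..168  height  (16B, 8-aligned)
168..220  width  (52B, 4-aligned)
220..224  pitch  (4B, 4-aligned)
224..228  layer  (4B, 4-aligned)
228..232  -- tail padding (4B)
sizeof = 232, alignof = 8

232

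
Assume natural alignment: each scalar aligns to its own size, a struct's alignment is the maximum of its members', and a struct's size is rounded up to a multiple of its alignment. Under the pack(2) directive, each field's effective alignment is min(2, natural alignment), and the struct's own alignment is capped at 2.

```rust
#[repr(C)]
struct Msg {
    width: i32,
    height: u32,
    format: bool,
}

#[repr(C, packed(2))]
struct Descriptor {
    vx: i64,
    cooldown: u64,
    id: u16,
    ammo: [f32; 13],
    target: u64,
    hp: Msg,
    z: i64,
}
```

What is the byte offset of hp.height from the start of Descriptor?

82

Msg: 0..4  width  (4B, 4-aligned); 4..8  height  (4B, 4-aligned); 8..9  format  (1B, 1-aligned); 9..12  -- tail padding (3B); sizeof = 12, alignof = 4
0..8  vx  (8B, 2-aligned)
8..16  cooldown  (8B, 2-aligned)
16..18  id  (2B, 2-aligned)
18..70  ammo  (52B, 2-aligned)
70..78  target  (8B, 2-aligned)
78..90  hp  (12B, 2-aligned)
within Msg: height at 4
78 + 4 = 82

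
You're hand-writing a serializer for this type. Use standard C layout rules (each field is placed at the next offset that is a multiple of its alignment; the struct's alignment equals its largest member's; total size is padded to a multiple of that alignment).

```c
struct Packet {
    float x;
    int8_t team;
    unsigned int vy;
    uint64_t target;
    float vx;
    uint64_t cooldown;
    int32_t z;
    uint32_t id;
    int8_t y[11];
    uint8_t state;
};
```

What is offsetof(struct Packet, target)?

@0: x [4B, align 4] → 4
@4: team [1B, align 1] → 5
+3 pad (align 4)
@8: vy [4B, align 4] → 12
+4 pad (align 8)
@16: target [8B, align 8] → 24

16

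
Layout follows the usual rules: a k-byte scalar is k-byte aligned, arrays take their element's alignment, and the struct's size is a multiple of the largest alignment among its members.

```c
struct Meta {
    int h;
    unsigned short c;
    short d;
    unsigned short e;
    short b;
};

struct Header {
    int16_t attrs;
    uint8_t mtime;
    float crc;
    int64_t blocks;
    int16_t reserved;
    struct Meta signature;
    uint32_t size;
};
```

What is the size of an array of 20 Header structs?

800

Meta: @0: h [4B, align 4] → 4; @4: c [2B, align 2] → 6; @6: d [2B, align 2] → 8; @8: e [2B, align 2] → 10; @10: b [2B, align 2] → 12; size 12, align 4
@0: attrs [2B, align 2] → 2
@2: mtime [1B, align 1] → 3
+1 pad (align 4)
@4: crc [4B, align 4] → 8
@8: blocks [8B, align 8] → 16
@16: reserved [2B, align 2] → 18
+2 pad (align 4)
@20: signature [12B, align 4] → 32
@32: size [4B, align 4] → 36
+4 tail pad (align 8)
size 40, align 8
array of 20: 20 × 40 = 800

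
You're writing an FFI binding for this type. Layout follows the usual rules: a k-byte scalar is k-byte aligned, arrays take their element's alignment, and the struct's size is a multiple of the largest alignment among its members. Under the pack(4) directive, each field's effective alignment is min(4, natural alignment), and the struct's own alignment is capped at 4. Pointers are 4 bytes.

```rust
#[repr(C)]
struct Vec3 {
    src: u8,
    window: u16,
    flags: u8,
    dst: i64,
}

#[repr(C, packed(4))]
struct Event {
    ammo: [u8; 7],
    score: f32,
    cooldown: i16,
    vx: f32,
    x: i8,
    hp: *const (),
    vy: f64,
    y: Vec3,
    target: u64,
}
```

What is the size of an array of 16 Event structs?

960

Vec3: src at 0 (size 1, align 1) → ends 1; pad 1 to align 2 for window; window at 2 (size 2, align 2) → ends 4; flags at 4 (size 1, align 1) → ends 5; pad 3 to align 8 for dst; dst at 8 (size 8, align 8) → ends 16; total 16 bytes, alignment 8
ammo at 0 (size 7, align 1) → ends 7
pad 1 to align 4 for score
score at 8 (size 4, align 4) → ends 12
cooldown at 12 (size 2, align 2) → ends 14
pad 2 to align 4 for vx
vx at 16 (size 4, align 4) → ends 20
x at 20 (size 1, align 1) → ends 21
pad 3 to align 4 for hp
hp at 24 (size 4, align 4) → ends 28
vy at 28 (size 8, align 4) → ends 36
y at 36 (size 16, align 4) → ends 52
target at 52 (size 8, align 4) → ends 60
total 60 bytes, alignment 4
array of 16: 16 × 60 = 960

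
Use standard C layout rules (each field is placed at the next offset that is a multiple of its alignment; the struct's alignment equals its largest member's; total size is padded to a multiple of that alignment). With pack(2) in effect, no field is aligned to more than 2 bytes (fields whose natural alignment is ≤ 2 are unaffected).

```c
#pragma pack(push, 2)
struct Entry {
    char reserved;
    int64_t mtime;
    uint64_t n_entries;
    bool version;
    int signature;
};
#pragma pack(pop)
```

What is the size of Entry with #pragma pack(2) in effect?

24

reserved at 0 (size 1, align 1) → ends 1
pad 1 to align 2 for mtime
mtime at 2 (size 8, align 2) → ends 10
n_entries at 10 (size 8, align 2) → ends 18
version at 18 (size 1, align 1) → ends 19
pad 1 to align 2 for signature
signature at 20 (size 4, align 2) → ends 24
total 24 bytes, alignment 2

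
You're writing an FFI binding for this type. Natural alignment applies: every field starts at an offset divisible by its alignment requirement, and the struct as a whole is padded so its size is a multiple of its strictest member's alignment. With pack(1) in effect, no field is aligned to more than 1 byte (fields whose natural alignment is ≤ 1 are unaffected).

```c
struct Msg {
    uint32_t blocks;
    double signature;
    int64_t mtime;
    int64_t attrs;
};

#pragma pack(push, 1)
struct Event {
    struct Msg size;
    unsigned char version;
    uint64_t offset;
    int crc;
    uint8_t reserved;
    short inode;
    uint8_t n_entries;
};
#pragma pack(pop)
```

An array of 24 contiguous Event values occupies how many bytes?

1176

Msg: 0..4  blocks  (4B, 4-aligned); 4..8  -- padding (4B); 8..16  signature  (8B, 8-aligned); 16..24  mtime  (8B, 8-aligned); 24..32  attrs  (8B, 8-aligned); sizeof = 32, alignof = 8
0..32  size  (32B, 1-aligned)
32..33  version  (1B, 1-aligned)
33..41  offset  (8B, 1-aligned)
41..45  crc  (4B, 1-aligned)
45..46  reserved  (1B, 1-aligned)
46..48  inode  (2B, 1-aligned)
48..49  n_entries  (1B, 1-aligned)
sizeof = 49, alignof = 1
array of 24: 24 × 49 = 1176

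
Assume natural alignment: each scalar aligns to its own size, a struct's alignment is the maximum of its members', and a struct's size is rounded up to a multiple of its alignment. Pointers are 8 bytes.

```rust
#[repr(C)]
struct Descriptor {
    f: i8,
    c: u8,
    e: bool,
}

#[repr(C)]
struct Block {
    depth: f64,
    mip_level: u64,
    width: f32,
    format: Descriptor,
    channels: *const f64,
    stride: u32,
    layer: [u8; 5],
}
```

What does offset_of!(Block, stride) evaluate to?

Descriptor: @0: f [1B, align 1] → 1; @1: c [1B, align 1] → 2; @2: e [1B, align 1] → 3; size 3, align 1
@0: depth [8B, align 8] → 8
@8: mip_level [8B, align 8] → 16
@16: width [4B, align 4] → 20
@20: format [3B, align 1] → 23
+1 pad (align 8)
@24: channels [8B, align 8] → 32
@32: stride [4B, align 4] → 36

32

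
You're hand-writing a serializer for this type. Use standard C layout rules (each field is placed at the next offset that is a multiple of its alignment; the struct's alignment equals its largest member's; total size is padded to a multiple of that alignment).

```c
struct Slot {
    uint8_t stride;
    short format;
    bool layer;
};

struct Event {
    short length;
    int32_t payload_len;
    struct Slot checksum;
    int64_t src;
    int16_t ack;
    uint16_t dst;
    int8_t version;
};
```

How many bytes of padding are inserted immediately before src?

2

Slot: @0: stride [1B, align 1] → 1; +1 pad (align 2); @2: format [2B, align 2] → 4; @4: layer [1B, align 1] → 5; +1 tail pad (align 2); size 6, align 2
@0: length [2B, align 2] → 2
+2 pad (align 4)
@4: payload_len [4B, align 4] → 8
@8: checksum [6B, align 2] → 14
+2 pad (align 8)
@16: src [8B, align 8] → 24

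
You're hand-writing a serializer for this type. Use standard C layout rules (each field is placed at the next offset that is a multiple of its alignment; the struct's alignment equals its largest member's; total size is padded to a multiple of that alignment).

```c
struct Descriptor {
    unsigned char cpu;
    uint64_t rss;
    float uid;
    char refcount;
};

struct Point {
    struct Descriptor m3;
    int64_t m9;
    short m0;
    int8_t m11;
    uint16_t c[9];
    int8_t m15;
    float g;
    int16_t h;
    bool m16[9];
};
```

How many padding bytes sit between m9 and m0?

Descriptor: cpu at 0 (size 1, align 1) → ends 1; pad 7 to align 8 for rss; rss at 8 (size 8, align 8) → ends 16; uid at 16 (size 4, align 4) → ends 20; refcount at 20 (size 1, align 1) → ends 21; tail pad 3 to reach multiple of 8; total 24 bytes, alignment 8
m3 at 0 (size 24, align 8) → ends 24
m9 at 24 (size 8, align 8) → ends 32
m0 at 32 (size 2, align 2) → ends 34

0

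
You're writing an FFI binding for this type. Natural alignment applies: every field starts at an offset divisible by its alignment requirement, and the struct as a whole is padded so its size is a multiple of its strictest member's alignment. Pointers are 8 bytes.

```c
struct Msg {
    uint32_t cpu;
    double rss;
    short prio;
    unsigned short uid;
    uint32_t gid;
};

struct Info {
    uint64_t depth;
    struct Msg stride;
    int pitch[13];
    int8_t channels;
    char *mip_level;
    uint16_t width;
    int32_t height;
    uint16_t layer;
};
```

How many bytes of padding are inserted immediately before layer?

Msg: @0: cpu [4B, align 4] → 4; +4 pad (align 8); @8: rss [8B, align 8] → 16; @16: prio [2B, align 2] → 18; @18: uid [2B, align 2] → 20; @20: gid [4B, align 4] → 24; size 24, align 8
@0: depth [8B, align 8] → 8
@8: stride [24B, align 8] → 32
@32: pitch [52B, align 4] → 84
@84: channels [1B, align 1] → 85
+3 pad (align 8)
@88: mip_level [8B, align 8] → 96
@96: width [2B, align 2] → 98
+2 pad (align 4)
@100: height [4B, align 4] → 104
@104: layer [2B, align 2] → 106

0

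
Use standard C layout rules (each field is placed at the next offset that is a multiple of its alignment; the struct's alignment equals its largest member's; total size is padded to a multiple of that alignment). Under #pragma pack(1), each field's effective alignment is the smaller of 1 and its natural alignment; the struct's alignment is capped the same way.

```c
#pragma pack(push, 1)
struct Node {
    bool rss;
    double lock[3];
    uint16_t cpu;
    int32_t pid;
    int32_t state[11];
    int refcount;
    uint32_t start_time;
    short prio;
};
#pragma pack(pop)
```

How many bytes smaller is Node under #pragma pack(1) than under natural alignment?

11

natural layout:
  rss at 0 (size 1, align 1) → ends 1
  pad 7 to align 8 for lock
  lock at 8 (size 24, align 8) → ends 32
  cpu at 32 (size 2, align 2) → ends 34
  pad 2 to align 4 for pid
  pid at 36 (size 4, align 4) → ends 40
  state at 40 (size 44, align 4) → ends 84
  refcount at 84 (size 4, align 4) → ends 88
  start_time at 88 (size 4, align 4) → ends 92
  prio at 92 (size 2, align 2) → ends 94
  tail pad 2 to reach multiple of 8
  total 96 bytes, alignment 8
packed(1) layout:
  rss at 0 (size 1, align 1) → ends 1
  lock at 1 (size 24, align 1) → ends 25
  cpu at 25 (size 2, align 1) → ends 27
  pid at 27 (size 4, align 1) → ends 31
  state at 31 (size 44, align 1) → ends 75
  refcount at 75 (size 4, align 1) → ends 79
  start_time at 79 (size 4, align 1) → ends 83
  prio at 83 (size 2, align 1) → ends 85
  total 85 bytes, alignment 1
96 − 85 = 11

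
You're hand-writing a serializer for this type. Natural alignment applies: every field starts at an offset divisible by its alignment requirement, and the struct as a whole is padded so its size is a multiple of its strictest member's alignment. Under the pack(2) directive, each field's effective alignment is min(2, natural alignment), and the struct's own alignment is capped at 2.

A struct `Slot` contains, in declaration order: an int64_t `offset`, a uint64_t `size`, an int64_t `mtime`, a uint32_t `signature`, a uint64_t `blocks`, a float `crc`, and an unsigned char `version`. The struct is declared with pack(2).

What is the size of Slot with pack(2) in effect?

offset at 0 (size 8, align 2) → ends 8
size at 8 (size 8, align 2) → ends 16
mtime at 16 (size 8, align 2) → ends 24
signature at 24 (size 4, align 2) → ends 28
blocks at 28 (size 8, align 2) → ends 36
crc at 36 (size 4, align 2) → ends 40
version at 40 (size 1, align 1) → ends 41
tail pad 1 to reach multiple of 2
total 42 bytes, alignment 2

42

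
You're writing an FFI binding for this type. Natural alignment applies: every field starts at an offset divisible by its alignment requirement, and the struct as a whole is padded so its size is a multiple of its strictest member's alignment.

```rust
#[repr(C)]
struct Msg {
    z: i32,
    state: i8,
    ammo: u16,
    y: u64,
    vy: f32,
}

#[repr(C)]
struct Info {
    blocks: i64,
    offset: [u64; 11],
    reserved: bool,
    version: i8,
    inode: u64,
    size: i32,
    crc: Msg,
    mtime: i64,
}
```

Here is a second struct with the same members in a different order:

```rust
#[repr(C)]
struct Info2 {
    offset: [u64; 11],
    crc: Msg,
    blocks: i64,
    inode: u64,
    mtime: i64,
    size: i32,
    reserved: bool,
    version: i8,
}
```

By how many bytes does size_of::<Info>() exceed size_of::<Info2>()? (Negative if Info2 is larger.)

8

Msg: z at 0 (size 4, align 4) → ends 4; state at 4 (size 1, align 1) → ends 5; pad 1 to align 2 for ammo; ammo at 6 (size 2, align 2) → ends 8; y at 8 (size 8, align 8) → ends 16; vy at 16 (size 4, align 4) → ends 20; tail pad 4 to reach multiple of 8; total 24 bytes, alignment 8
blocks at 0 (size 8, align 8) → ends 8
offset at 8 (size 88, align 8) → ends 96
reserved at 96 (size 1, align 1) → ends 97
version at 97 (size 1, align 1) → ends 98
pad 6 to align 8 for inode
inode at 104 (size 8, align 8) → ends 112
size at 112 (size 4, align 4) → ends 116
pad 4 to align 8 for crc
crc at 120 (size 24, align 8) → ends 144
mtime at 144 (size 8, align 8) → ends 152
total 152 bytes, alignment 8
— Info2 —
offset at 0 (size 88, align 8) → ends 88
crc at 88 (size 24, align 8) → ends 112
blocks at 112 (size 8, align 8) → ends 120
inode at 120 (size 8, align 8) → ends 128
mtime at 128 (size 8, align 8) → ends 136
size at 136 (size 4, align 4) → ends 140
reserved at 140 (size 1, align 1) → ends 141
version at 141 (size 1, align 1) → ends 142
tail pad 2 to reach multiple of 8
total 144 bytes, alignment 8
152 − 144 = 8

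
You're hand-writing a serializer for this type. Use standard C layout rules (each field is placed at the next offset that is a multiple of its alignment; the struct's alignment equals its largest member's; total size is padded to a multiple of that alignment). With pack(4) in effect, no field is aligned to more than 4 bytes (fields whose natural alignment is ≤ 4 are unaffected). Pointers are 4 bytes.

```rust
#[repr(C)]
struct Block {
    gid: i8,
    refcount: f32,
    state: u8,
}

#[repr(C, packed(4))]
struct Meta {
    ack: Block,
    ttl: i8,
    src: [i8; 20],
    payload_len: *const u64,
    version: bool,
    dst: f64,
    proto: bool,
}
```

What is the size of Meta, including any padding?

Block: @0: gid [1B, align 1] → 1; +3 pad (align 4); @4: refcount [4B, align 4] → 8; @8: state [1B, align 1] → 9; +3 tail pad (align 4); size 12, align 4
@0: ack [12B, align 4] → 12
@12: ttl [1B, align 1] → 13
@13: src [20B, align 1] → 33
+3 pad (align 4)
@36: payload_len [4B, align 4] → 40
@40: version [1B, align 1] → 41
+3 pad (align 4)
@44: dst [8B, align 4] → 52
@52: proto [1B, align 1] → 53
+3 tail pad (align 4)
size 56, align 4

56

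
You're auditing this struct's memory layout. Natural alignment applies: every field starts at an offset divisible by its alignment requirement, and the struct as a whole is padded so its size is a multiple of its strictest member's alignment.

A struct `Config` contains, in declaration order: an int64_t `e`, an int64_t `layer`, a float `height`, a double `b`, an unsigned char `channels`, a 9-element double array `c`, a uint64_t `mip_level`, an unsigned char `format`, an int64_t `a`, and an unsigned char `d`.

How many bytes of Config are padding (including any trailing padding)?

25

e at 0 (size 8, align 8) → ends 8
layer at 8 (size 8, align 8) → ends 16
height at 16 (size 4, align 4) → ends 20
pad 4 to align 8 for b
b at 24 (size 8, align 8) → ends 32
channels at 32 (size 1, align 1) → ends 33
pad 7 to align 8 for c
c at 40 (size 72, align 8) → ends 112
mip_level at 112 (size 8, align 8) → ends 120
format at 120 (size 1, align 1) → ends 121
pad 7 to align 8 for a
a at 128 (size 8, align 8) → ends 136
d at 136 (size 1, align 1) → ends 137
tail pad 7 to reach multiple of 8
total 144 bytes, alignment 8
data bytes 119, size 144 → padding 25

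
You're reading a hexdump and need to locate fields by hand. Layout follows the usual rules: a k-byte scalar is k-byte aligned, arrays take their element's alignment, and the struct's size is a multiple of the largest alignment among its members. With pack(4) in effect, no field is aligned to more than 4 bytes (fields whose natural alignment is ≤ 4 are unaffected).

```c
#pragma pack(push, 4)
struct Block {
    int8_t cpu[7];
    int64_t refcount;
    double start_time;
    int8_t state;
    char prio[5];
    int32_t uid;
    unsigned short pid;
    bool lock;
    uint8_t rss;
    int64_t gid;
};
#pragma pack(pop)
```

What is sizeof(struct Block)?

48 bytes

0..7  cpu  (7B, 1-aligned)
7..8  -- padding (1B)
8..16  refcount  (8B, 4-aligned)
16..24  start_time  (8B, 4-aligned)
24..25  state  (1B, 1-aligned)
25..30  prio  (5B, 1-aligned)
30..32  -- padding (2B)
32..36  uid  (4B, 4-aligned)
36..38  pid  (2B, 2-aligned)
38..39  lock  (1B, 1-aligned)
39..40  rss  (1B, 1-aligned)
40..48  gid  (8B, 4-aligned)
sizeof = 48, alignof = 4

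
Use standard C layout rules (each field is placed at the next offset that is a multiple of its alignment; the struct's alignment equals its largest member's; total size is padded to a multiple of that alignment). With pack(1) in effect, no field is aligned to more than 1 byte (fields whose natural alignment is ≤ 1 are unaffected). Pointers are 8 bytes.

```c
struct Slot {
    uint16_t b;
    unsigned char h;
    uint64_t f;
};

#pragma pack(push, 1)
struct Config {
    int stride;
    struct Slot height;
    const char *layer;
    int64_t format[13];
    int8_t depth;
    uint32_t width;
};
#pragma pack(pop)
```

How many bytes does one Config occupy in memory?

137

Slot: 0..2  b  (2B, 2-aligned); 2..3  h  (1B, 1-aligned); 3..8  -- padding (5B); 8..16  f  (8B, 8-aligned); sizeof = 16, alignof = 8
0..4  stride  (4B, 1-aligned)
4..20  height  (16B, 1-aligned)
20..28  layer  (8B, 1-aligned)
28..132  format  (104B, 1-aligned)
132..133  depth  (1B, 1-aligned)
133..137  width  (4B, 1-aligned)
sizeof = 137, alignof = 1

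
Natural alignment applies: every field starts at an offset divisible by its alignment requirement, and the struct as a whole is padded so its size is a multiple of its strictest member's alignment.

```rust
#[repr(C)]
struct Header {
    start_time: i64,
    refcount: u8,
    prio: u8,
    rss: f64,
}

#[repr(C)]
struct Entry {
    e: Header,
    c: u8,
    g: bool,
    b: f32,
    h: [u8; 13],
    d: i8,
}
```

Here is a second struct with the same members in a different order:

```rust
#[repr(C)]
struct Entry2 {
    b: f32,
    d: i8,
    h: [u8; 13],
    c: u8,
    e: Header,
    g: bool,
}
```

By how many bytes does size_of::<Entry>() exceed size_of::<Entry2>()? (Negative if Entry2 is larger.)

Header: 0..8  start_time  (8B, 8-aligned); 8..9  refcount  (1B, 1-aligned); 9..10  prio  (1B, 1-aligned); 10..16  -- padding (6B); 16..24  rss  (8B, 8-aligned); sizeof = 24, alignof = 8
0..24  e  (24B, 8-aligned)
24..25  c  (1B, 1-aligned)
25..26  g  (1B, 1-aligned)
26..28  -- padding (2B)
28..32  b  (4B, 4-aligned)
32..45  h  (13B, 1-aligned)
45..46  d  (1B, 1-aligned)
46..48  -- tail padding (2B)
sizeof = 48, alignof = 8
— Entry2 —
0..4  b  (4B, 4-aligned)
4..5  d  (1B, 1-aligned)
5..18  h  (13B, 1-aligned)
18..19  c  (1B, 1-aligned)
19..24  -- padding (5B)
24..48  e  (24B, 8-aligned)
48..49  g  (1B, 1-aligned)
49..56  -- tail padding (7B)
sizeof = 56, alignof = 8
48 − 56 = -8

-8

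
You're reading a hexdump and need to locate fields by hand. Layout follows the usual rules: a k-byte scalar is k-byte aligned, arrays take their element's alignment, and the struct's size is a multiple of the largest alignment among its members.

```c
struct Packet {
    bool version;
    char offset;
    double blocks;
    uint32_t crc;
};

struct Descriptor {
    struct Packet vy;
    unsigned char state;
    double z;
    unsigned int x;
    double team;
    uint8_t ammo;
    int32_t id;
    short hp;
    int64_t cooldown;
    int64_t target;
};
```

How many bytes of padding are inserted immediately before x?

0

Packet: @0: version [1B, align 1] → 1; @1: offset [1B, align 1] → 2; +6 pad (align 8); @8: blocks [8B, align 8] → 16; @16: crc [4B, align 4] → 20; +4 tail pad (align 8); size 24, align 8
@0: vy [24B, align 8] → 24
@24: state [1B, align 1] → 25
+7 pad (align 8)
@32: z [8B, align 8] → 40
@40: x [4B, align 4] → 44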